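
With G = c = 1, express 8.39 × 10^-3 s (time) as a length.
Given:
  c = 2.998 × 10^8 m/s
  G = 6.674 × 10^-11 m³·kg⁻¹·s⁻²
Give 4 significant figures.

2.515 × 10^6 m

Time → length via c.
8.39 × 10^-3 s × (c) = 2.515 × 10^6 m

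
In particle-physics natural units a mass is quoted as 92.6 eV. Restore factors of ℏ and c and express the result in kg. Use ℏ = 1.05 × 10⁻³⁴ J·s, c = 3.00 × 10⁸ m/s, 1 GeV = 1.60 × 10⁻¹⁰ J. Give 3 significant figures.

1.65 × 10⁻³⁴ kg

Mass is [E]/c²; divide by c².
1 GeV → 1/c² × (1 GeV in J) = 1.78 × 10⁻²⁷ kg.
Convert the energy scale: 92.6 eV = 9.26 × 10⁻⁸ GeV.
Result: 9.26 × 10⁻⁸ × 1.78 × 10⁻²⁷ = 1.65 × 10⁻³⁴ kg.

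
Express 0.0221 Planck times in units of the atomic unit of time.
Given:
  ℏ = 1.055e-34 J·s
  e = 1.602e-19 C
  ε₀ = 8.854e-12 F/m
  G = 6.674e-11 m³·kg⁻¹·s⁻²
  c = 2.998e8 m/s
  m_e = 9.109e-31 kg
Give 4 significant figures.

Planck time: t_P = √(ℏG/c⁵) = 5.392e-44 s
atomic unit of time: τ_au = (4πε₀)²ℏ³/(m_e e⁴) = 2.423e-17 s
0.0221 × 5.392e-44 / 2.423e-17 = 4.918e-29

4.918e-29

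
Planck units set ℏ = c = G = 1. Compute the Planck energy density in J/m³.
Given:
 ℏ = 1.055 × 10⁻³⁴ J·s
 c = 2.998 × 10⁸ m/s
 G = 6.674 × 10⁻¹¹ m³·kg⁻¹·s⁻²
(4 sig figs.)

The unique combination of the constants set to 1 with dimensions of energy density is u_P = c⁷/(ℏG²).
  = 2.177 × 10⁵⁹ / 4.699 × 10⁻⁵⁵
  = 4.632 × 10¹¹³ J/m³

4.632 × 10¹¹³ J/m³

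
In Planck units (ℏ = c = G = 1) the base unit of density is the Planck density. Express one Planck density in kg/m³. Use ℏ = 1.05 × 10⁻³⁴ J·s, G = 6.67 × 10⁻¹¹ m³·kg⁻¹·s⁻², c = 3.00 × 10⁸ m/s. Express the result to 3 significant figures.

ρ_P = c⁵/(ℏG²)
  = 2.43 × 10⁴² / 4.67 × 10⁻⁵⁵
  = 5.20 × 10⁹⁶ kg/m³

5.20 × 10⁹⁶ kg/m³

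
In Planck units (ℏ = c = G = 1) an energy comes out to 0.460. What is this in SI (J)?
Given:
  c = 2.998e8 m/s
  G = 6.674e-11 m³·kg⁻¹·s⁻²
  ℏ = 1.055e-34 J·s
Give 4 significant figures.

One Planck energy: E_P = √(ℏc⁵/G) = 1.957e9 J.
0.460 × 1.957e9 J = 9.001e8 J

9.001e8 J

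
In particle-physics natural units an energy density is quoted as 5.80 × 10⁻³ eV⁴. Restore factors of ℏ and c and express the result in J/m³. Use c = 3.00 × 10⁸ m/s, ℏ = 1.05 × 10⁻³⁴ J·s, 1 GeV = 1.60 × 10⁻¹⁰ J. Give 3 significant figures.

[E]/[L]³ = [E]⁴/(ℏc)³; restore (ℏc)⁻³.
1 GeV⁴ → 1/(ℏc)³ × (1 GeV in J)⁴ = 2.10 × 10³⁷ J/m³.
Convert the energy scale: 5.80 × 10⁻³ eV⁴ = 5.80 × 10⁻³⁹ GeV⁴.
Result: 5.80 × 10⁻³⁹ × 2.10 × 10³⁷ = 0.122 J/m³.

0.122 J/m³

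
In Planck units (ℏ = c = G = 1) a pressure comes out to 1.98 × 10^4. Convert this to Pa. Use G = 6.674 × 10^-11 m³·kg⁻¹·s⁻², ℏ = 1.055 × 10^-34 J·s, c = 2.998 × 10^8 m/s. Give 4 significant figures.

One Planck pressure: p_P = c⁷/(ℏG²) = 4.632 × 10^113 Pa.
1.98 × 10^4 × 4.632 × 10^113 Pa = 9.172 × 10^117 Pa

9.172 × 10^117 Pa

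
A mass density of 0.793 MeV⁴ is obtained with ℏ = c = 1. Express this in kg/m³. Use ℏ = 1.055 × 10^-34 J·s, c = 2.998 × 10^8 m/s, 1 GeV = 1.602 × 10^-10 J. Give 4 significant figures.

1.837 × 10^8 kg/m³

Mass density is [E]/(c²[L]³) = [E]⁴/(ℏ³c⁵).
1 GeV⁴ → 1/(ℏ³c⁵) × (1 GeV in J)⁴ = 2.316 × 10^20 kg/m³.
Convert the energy scale: 0.793 MeV⁴ = 7.93 × 10^-13 GeV⁴.
Result: 7.93 × 10^-13 × 2.316 × 10^20 = 1.837 × 10^8 kg/m³.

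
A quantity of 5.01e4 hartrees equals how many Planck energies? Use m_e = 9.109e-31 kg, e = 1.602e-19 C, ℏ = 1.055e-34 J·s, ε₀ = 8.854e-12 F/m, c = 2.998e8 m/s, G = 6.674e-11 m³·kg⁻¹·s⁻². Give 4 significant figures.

hartree: E_h = m_e e⁴/(4πε₀ℏ)² = 4.354e-18 J
Planck energy: E_P = √(ℏc⁵/G) = 1.957e9 J
5.01e4 × 4.354e-18 / 1.957e9 = 1.115e-22

1.115e-22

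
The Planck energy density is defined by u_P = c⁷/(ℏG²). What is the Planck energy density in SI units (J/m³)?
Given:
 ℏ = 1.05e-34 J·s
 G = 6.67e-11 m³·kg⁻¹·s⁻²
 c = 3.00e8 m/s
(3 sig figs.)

u_P = c⁷/(ℏG²)
  = 2.19e59 / 4.67e-55
  = 4.68e113 J/m³

4.68e113 J/m³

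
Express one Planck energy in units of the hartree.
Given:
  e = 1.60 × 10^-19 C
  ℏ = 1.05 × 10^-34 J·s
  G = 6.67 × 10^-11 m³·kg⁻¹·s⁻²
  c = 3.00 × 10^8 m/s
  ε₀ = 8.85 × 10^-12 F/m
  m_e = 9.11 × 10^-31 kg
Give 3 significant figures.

4.47 × 10^26

Planck energy: E_P = √(ℏc⁵/G) = 1.96 × 10^9 J
hartree: E_h = m_e e⁴/(4πε₀ℏ)² = 4.38 × 10^-18 J
ratio = 1.96 × 10^9 / 4.38 × 10^-18 = 4.47 × 10^26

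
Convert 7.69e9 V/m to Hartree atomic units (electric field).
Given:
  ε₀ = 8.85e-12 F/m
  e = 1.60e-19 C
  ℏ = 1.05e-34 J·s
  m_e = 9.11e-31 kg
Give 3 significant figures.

atomic unit of electric field: E_au = E_h/(e a₀) = m_e²e⁵/((4πε₀)³ℏ⁴) = 5.20e11 V/m.
7.69e9 / 5.20e11 = 0.0148

0.0148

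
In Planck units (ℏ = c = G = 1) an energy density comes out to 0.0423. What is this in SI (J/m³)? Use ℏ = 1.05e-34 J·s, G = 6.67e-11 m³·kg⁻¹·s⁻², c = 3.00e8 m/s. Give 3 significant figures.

1.98e112 J/m³

One Planck energy density: u_P = c⁷/(ℏG²) = 4.68e113 J/m³.
0.0423 × 4.68e113 J/m³ = 1.98e112 J/m³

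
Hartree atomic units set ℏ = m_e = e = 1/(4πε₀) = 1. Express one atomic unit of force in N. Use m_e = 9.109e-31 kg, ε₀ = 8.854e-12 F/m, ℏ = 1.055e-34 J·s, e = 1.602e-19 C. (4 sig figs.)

8.220e-8 N

From ℏ = m_e = e = 1/(4πε₀) = 1 the force scale is F_au = E_h/a₀ = m_e²e⁶/((4πε₀)³ℏ⁴).
E_h = 4.354e-18 J
a₀ = 5.297e-11 m
E_h/a₀ = 8.220e-8 N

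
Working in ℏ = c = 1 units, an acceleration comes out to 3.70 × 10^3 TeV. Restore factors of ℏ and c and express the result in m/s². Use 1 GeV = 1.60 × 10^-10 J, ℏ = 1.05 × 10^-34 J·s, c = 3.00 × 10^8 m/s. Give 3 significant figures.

1.69 × 10^39 m/s²

Acceleration is [L]/[T]² = c·[E]/ℏ.
1 GeV → c/ℏ × (1 GeV in J) = 4.57 × 10^32 m/s².
Convert the energy scale: 3.70 × 10^3 TeV = 3.70 × 10^6 GeV.
Result: 3.70 × 10^6 × 4.57 × 10^32 = 1.69 × 10^39 m/s².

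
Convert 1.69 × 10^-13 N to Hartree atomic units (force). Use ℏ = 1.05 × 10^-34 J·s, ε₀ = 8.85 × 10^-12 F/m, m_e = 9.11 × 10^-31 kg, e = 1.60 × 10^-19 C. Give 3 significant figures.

atomic unit of force: F_au = E_h/a₀ = m_e²e⁶/((4πε₀)³ℏ⁴) = 8.33 × 10^-8 N.
1.69 × 10^-13 / 8.33 × 10^-8 = 2.03 × 10^-6

2.03 × 10^-6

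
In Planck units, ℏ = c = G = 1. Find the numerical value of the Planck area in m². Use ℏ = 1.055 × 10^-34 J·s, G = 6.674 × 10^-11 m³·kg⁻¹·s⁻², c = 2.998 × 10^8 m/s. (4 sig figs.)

2.613 × 10^-70 m²

From ℏ = c = G = 1 the area scale is A_P = ℏG/c³.
  = 7.041 × 10^-45 / 2.695 × 10^25
  = 2.613 × 10^-70 m²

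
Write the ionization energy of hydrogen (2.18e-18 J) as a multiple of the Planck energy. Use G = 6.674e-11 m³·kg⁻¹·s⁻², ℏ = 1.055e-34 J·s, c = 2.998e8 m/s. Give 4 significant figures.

1.114e-27

Planck energy: E_P = √(ℏc⁵/G) = 1.957e9 J.
2.18e-18 / 1.957e9 = 1.114e-27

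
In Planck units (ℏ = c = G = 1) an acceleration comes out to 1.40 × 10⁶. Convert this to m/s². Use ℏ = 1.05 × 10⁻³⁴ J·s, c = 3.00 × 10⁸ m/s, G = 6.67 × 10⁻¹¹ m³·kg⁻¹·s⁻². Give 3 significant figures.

One Planck acceleration: a_P = √(c⁷/(ℏG)) = 5.59 × 10⁵¹ m/s².
1.40 × 10⁶ × 5.59 × 10⁵¹ m/s² = 7.82 × 10⁵⁷ m/s²

7.82 × 10⁵⁷ m/s²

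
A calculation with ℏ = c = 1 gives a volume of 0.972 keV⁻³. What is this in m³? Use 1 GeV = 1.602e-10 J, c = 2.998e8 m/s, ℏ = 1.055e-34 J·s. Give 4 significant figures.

7.481e-30 m³

Volume is [L]³ = [E]⁻³·(ℏc)³.
1 GeV⁻³ → (ℏc)³ × (1 GeV in J)⁻³ = 7.696e-48 m³.
Convert the energy scale: 0.972 keV⁻³ = 9.72e17 GeV⁻³.
Result: 9.72e17 × 7.696e-48 = 7.481e-30 m³.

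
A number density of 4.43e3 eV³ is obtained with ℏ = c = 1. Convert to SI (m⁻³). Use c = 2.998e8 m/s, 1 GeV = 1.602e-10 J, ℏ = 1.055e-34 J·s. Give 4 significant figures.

5.756e23 m⁻³

Number density is [L]⁻³ = [E]³/(ℏc)³.
1 GeV³ → 1/(ℏc)³ × (1 GeV in J)³ = 1.299e47 m⁻³.
Convert the energy scale: 4.43e3 eV³ = 4.43e-24 GeV³.
Result: 4.43e-24 × 1.299e47 = 5.756e23 m⁻³.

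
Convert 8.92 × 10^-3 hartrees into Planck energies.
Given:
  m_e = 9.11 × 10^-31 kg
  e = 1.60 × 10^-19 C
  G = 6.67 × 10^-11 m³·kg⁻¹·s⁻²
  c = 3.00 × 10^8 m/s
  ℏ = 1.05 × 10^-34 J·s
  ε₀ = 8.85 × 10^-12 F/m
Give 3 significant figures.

2.00 × 10^-29

hartree: E_h = m_e e⁴/(4πε₀ℏ)² = 4.38 × 10^-18 J
Planck energy: E_P = √(ℏc⁵/G) = 1.96 × 10^9 J
8.92 × 10^-3 × 4.38 × 10^-18 / 1.96 × 10^9 = 2.00 × 10^-29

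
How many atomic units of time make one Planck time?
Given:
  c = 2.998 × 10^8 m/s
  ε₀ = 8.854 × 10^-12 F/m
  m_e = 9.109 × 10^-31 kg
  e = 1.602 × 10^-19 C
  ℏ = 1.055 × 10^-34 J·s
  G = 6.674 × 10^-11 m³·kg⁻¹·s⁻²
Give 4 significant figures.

Planck time: t_P = √(ℏG/c⁵) = 5.392 × 10^-44 s
atomic unit of time: τ_au = (4πε₀)²ℏ³/(m_e e⁴) = 2.423 × 10^-17 s
ratio = 5.392 × 10^-44 / 2.423 × 10^-17 = 2.225 × 10^-27

2.225 × 10^-27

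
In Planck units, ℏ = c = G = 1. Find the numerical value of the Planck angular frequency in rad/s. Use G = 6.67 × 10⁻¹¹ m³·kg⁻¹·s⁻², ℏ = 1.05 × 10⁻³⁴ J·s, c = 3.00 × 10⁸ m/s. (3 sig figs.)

1.86 × 10⁴³ rad/s

Dimensional analysis gives ω_P = √(c⁵/(ℏG)).
  = √(3.47 × 10⁸⁶)
  = 1.86 × 10⁴³ rad/s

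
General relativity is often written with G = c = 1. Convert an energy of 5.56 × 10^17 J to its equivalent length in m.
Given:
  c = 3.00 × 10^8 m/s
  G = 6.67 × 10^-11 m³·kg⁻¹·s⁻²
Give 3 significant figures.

Energy → length via G/c⁴.
5.56 × 10^17 J × (G/c⁴) = 4.58 × 10^-27 m

4.58 × 10^-27 m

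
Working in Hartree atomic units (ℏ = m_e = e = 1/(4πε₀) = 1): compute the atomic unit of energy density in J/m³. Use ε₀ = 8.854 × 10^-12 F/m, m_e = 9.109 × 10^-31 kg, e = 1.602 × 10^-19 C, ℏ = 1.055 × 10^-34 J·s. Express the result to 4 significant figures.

The unique combination of the constants set to 1 with dimensions of energy density is u_au = E_h/a₀³ = m_e⁴e¹⁰/((4πε₀)⁵ℏ⁸).
E_h = 4.354 × 10^-18 J
a₀ = 5.297 × 10^-11 m
E_h/a₀³ = 2.929 × 10^13 J/m³

2.929 × 10^13 J/m³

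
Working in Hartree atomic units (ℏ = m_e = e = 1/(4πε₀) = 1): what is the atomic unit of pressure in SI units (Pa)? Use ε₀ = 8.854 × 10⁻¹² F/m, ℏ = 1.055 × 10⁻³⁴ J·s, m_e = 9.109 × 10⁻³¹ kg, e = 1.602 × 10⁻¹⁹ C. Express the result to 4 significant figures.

From ℏ = m_e = e = 1/(4πε₀) = 1 the pressure scale is P_au = E_h/a₀³ = m_e⁴e¹⁰/((4πε₀)⁵ℏ⁸).
E_h = 4.354 × 10⁻¹⁸ J
a₀ = 5.297 × 10⁻¹¹ m
E_h/a₀³ = 2.929 × 10¹³ Pa

2.929 × 10¹³ Pa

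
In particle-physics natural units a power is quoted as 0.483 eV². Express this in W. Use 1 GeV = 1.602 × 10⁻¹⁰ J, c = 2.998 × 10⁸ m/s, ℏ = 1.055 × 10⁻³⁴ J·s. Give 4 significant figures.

1.175 × 10⁻⁴ W

Power is [E]/[T] = [E]²/ℏ.
1 GeV² → 1/ℏ × (1 GeV in J)² = 2.433 × 10¹⁴ W.
Convert the energy scale: 0.483 eV² = 4.83 × 10⁻¹⁹ GeV².
Result: 4.83 × 10⁻¹⁹ × 2.433 × 10¹⁴ = 1.175 × 10⁻⁴ W.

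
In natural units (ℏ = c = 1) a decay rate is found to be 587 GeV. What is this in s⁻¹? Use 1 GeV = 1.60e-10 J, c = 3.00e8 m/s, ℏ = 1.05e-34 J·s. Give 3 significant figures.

A rate is [E]/ℏ; divide by ℏ.
1 GeV → 1/ℏ × (1 GeV in J) = 1.52e24 s⁻¹.
Result: 587 × 1.52e24 = 8.94e26 s⁻¹.

8.94e26 s⁻¹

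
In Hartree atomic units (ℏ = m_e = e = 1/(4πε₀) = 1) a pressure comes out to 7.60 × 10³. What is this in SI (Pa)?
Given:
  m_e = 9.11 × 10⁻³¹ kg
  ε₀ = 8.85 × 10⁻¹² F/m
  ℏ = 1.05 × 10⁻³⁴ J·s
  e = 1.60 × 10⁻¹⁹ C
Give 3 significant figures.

2.29 × 10¹⁷ Pa

One atomic unit of pressure: P_au = E_h/a₀³ = m_e⁴e¹⁰/((4πε₀)⁵ℏ⁸) = 3.01 × 10¹³ Pa.
7.60 × 10³ × 3.01 × 10¹³ Pa = 2.29 × 10¹⁷ Pa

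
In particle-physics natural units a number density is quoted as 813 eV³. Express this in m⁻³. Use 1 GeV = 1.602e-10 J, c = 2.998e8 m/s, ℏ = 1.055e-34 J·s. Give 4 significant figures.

Number density is [L]⁻³ = [E]³/(ℏc)³.
1 GeV³ → 1/(ℏc)³ × (1 GeV in J)³ = 1.299e47 m⁻³.
Convert the energy scale: 813 eV³ = 8.13e-25 GeV³.
Result: 8.13e-25 × 1.299e47 = 1.056e23 m⁻³.

1.056e23 m⁻³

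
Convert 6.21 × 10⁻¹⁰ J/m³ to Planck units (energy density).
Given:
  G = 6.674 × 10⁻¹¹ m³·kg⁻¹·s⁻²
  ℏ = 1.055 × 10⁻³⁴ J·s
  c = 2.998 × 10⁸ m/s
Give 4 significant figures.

1.341 × 10⁻¹²³

Planck energy density: u_P = c⁷/(ℏG²) = 4.632 × 10¹¹³ J/m³.
6.21 × 10⁻¹⁰ / 4.632 × 10¹¹³ = 1.341 × 10⁻¹²³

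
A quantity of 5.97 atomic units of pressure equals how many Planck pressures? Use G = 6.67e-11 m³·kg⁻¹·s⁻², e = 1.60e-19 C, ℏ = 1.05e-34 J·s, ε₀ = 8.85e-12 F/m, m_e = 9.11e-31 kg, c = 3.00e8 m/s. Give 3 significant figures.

atomic unit of pressure: P_au = E_h/a₀³ = m_e⁴e¹⁰/((4πε₀)⁵ℏ⁸) = 3.01e13 Pa
Planck pressure: p_P = c⁷/(ℏG²) = 4.68e113 Pa
5.97 × 3.01e13 / 4.68e113 = 3.84e-100

3.84e-100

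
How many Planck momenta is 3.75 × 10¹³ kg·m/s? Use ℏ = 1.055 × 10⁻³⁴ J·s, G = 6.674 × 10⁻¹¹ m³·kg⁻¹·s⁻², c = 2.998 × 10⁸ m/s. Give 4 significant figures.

Planck momentum: p_P = √(ℏc³/G) = 6.527 kg·m/s.
3.75 × 10¹³ / 6.527 = 5.746 × 10¹²

5.746 × 10¹²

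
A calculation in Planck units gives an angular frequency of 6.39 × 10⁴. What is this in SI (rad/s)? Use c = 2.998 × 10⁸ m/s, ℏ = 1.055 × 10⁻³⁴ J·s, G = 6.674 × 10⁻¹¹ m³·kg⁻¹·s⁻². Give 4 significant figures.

One Planck angular frequency: ω_P = √(c⁵/(ℏG)) = 1.855 × 10⁴³ rad/s.
6.39 × 10⁴ × 1.855 × 10⁴³ rad/s = 1.185 × 10⁴⁸ rad/s

1.185 × 10⁴⁸ rad/s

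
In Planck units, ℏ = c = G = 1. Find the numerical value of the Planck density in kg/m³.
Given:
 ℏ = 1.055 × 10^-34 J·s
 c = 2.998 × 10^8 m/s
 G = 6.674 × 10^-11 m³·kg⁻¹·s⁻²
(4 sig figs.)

5.154 × 10^96 kg/m³

Dimensional analysis gives ρ_P = c⁵/(ℏG²).
  = 2.422 × 10^42 / 4.699 × 10^-55
  = 5.154 × 10^96 kg/m³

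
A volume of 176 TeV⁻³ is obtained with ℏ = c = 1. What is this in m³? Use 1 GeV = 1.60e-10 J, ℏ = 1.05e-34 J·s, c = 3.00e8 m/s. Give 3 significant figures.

1.34e-54 m³

Volume is [L]³ = [E]⁻³·(ℏc)³.
1 GeV⁻³ → (ℏc)³ × (1 GeV in J)⁻³ = 7.63e-48 m³.
Convert the energy scale: 176 TeV⁻³ = 1.76e-7 GeV⁻³.
Result: 1.76e-7 × 7.63e-48 = 1.34e-54 m³.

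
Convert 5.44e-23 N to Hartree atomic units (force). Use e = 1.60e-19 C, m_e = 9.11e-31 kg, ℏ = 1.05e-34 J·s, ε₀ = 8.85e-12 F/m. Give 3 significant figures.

atomic unit of force: F_au = E_h/a₀ = m_e²e⁶/((4πε₀)³ℏ⁴) = 8.33e-8 N.
5.44e-23 / 8.33e-8 = 6.53e-16

6.53e-16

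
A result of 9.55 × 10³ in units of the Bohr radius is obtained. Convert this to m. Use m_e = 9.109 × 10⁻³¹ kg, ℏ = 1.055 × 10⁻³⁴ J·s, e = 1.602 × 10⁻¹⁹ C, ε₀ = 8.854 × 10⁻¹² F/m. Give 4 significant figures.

One Bohr radius: a₀ = 4πε₀ℏ²/(m_e e²) = 5.297 × 10⁻¹¹ m.
9.55 × 10³ × 5.297 × 10⁻¹¹ m = 5.059 × 10⁻⁷ m

5.059 × 10⁻⁷ m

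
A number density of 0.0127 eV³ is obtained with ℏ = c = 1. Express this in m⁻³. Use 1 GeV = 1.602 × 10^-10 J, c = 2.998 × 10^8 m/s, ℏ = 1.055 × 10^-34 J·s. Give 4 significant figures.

Number density is [L]⁻³ = [E]³/(ℏc)³.
1 GeV³ → 1/(ℏc)³ × (1 GeV in J)³ = 1.299 × 10^47 m⁻³.
Convert the energy scale: 0.0127 eV³ = 1.27 × 10^-29 GeV³.
Result: 1.27 × 10^-29 × 1.299 × 10^47 = 1.650 × 10^18 m⁻³.

1.650 × 10^18 m⁻³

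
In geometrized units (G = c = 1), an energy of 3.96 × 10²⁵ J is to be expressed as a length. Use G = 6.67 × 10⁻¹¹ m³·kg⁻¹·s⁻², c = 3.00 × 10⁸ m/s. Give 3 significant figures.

3.26 × 10⁻¹⁹ m

Energy → length via G/c⁴.
3.96 × 10²⁵ J × (G/c⁴) = 3.26 × 10⁻¹⁹ m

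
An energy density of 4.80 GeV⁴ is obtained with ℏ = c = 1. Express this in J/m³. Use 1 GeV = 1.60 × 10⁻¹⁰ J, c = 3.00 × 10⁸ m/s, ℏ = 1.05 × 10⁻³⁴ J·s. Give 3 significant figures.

1.01 × 10³⁸ J/m³

[E]/[L]³ = [E]⁴/(ℏc)³; restore (ℏc)⁻³.
1 GeV⁴ → 1/(ℏc)³ × (1 GeV in J)⁴ = 2.10 × 10³⁷ J/m³.
Result: 4.80 × 2.10 × 10³⁷ = 1.01 × 10³⁸ J/m³.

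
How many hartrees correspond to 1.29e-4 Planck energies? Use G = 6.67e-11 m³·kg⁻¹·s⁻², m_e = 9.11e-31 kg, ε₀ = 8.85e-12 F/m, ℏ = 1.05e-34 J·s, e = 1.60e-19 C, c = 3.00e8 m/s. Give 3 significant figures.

5.76e22

Planck energy: E_P = √(ℏc⁵/G) = 1.96e9 J
hartree: E_h = m_e e⁴/(4πε₀ℏ)² = 4.38e-18 J
1.29e-4 × 1.96e9 / 4.38e-18 = 5.76e22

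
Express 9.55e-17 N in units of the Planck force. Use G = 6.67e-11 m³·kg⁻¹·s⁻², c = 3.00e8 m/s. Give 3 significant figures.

Planck force: F_P = c⁴/G = 1.21e44 N.
9.55e-17 / 1.21e44 = 7.86e-61

7.86e-61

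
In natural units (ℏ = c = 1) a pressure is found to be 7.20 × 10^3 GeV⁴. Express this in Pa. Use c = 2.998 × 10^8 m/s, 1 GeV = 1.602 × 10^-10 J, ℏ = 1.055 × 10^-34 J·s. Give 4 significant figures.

Pressure is [E]/[L]³ = [E]⁴/(ℏc)³.
1 GeV⁴ → 1/(ℏc)³ × (1 GeV in J)⁴ = 2.082 × 10^37 Pa.
Result: 7.20 × 10^3 × 2.082 × 10^37 = 1.499 × 10^41 Pa.

1.499 × 10^41 Pa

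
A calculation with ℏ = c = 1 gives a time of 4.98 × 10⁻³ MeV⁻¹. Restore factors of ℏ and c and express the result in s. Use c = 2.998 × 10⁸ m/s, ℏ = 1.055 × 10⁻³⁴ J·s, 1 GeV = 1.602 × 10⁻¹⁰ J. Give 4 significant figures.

3.280 × 10⁻²⁴ s

A time is [E]⁻¹ in ℏ=c=1; restore one factor of ℏ.
1 GeV⁻¹ → ℏ × (1 GeV in J)⁻¹ = 6.586 × 10⁻²⁵ s.
Convert the energy scale: 4.98 × 10⁻³ MeV⁻¹ = 4.98 GeV⁻¹.
Result: 4.98 × 6.586 × 10⁻²⁵ = 3.280 × 10⁻²⁴ s.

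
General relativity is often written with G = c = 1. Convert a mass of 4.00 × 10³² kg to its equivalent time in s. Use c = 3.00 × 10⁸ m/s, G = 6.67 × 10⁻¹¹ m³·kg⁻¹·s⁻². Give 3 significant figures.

Mass → time via G/c³.
4.00 × 10³² kg × (G/c³) = 9.88 × 10⁻⁴ s

9.88 × 10⁻⁴ s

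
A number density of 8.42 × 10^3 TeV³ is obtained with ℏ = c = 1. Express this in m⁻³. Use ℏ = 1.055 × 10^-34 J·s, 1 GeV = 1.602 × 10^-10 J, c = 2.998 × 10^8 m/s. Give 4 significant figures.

1.094 × 10^60 m⁻³

Number density is [L]⁻³ = [E]³/(ℏc)³.
1 GeV³ → 1/(ℏc)³ × (1 GeV in J)³ = 1.299 × 10^47 m⁻³.
Convert the energy scale: 8.42 × 10^3 TeV³ = 8.42 × 10^12 GeV³.
Result: 8.42 × 10^12 × 1.299 × 10^47 = 1.094 × 10^60 m⁻³.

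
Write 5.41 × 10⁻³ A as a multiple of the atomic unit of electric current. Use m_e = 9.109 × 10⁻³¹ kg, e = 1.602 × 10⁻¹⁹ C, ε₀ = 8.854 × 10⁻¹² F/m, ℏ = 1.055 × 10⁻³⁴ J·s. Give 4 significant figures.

atomic unit of electric current: I_au = e E_h/ℏ = m_e e⁵/((4πε₀)²ℏ³) = 6.612 × 10⁻³ A.
5.41 × 10⁻³ / 6.612 × 10⁻³ = 0.8182

0.8182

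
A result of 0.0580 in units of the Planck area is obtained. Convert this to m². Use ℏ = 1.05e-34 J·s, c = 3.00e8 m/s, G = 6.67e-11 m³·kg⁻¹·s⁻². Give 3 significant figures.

1.50e-71 m²

One Planck area: A_P = ℏG/c³ = 2.59e-70 m².
0.0580 × 2.59e-70 m² = 1.50e-71 m²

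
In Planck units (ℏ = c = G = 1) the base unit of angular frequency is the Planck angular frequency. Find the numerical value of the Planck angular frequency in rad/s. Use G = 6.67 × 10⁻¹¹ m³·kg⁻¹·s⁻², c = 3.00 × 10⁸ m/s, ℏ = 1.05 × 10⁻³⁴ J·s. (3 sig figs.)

ω_P = √(c⁵/(ℏG))
  = √(3.47 × 10⁸⁶)
  = 1.86 × 10⁴³ rad/s

1.86 × 10⁴³ rad/s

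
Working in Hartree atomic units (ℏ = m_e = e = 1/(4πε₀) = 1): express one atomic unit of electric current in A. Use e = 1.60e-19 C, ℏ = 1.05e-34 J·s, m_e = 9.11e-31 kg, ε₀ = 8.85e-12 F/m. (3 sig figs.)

Dimensional analysis gives I_au = e E_h/ℏ = m_e e⁵/((4πε₀)²ℏ³).
E_h = 4.38e-18 J
e·E_h/ℏ = 6.67e-3 A

6.67e-3 A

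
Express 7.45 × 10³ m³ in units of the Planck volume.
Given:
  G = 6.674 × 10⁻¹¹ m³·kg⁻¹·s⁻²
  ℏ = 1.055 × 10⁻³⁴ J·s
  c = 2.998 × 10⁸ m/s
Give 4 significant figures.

1.764 × 10¹⁰⁸

Planck volume: V_P = (ℏG/c³)^(3/2) = 4.224 × 10⁻¹⁰⁵ m³.
7.45 × 10³ / 4.224 × 10⁻¹⁰⁵ = 1.764 × 10¹⁰⁸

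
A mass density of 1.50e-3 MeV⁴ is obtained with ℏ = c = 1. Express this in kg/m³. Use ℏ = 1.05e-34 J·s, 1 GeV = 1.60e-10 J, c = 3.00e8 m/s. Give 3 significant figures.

3.49e5 kg/m³

Mass density is [E]/(c²[L]³) = [E]⁴/(ℏ³c⁵).
1 GeV⁴ → 1/(ℏ³c⁵) × (1 GeV in J)⁴ = 2.33e20 kg/m³.
Convert the energy scale: 1.50e-3 MeV⁴ = 1.50e-15 GeV⁴.
Result: 1.50e-15 × 2.33e20 = 3.49e5 kg/m³.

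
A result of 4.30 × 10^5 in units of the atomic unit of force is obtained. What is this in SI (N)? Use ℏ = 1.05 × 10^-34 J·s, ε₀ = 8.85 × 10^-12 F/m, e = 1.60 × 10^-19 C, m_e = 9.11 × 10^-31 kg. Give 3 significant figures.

One atomic unit of force: F_au = E_h/a₀ = m_e²e⁶/((4πε₀)³ℏ⁴) = 8.33 × 10^-8 N.
4.30 × 10^5 × 8.33 × 10^-8 N = 0.0358 N

0.0358 N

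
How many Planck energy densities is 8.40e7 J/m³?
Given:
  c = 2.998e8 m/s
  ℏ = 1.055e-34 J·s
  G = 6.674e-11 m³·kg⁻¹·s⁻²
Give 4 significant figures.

Planck energy density: u_P = c⁷/(ℏG²) = 4.632e113 J/m³.
8.40e7 / 4.632e113 = 1.813e-106

1.813e-106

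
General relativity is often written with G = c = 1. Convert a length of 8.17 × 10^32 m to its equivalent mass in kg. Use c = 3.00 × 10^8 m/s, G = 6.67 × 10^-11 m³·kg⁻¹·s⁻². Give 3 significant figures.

Length → mass via c²/G.
8.17 × 10^32 m × (c²/G) = 1.10 × 10^60 kg

1.10 × 10^60 kg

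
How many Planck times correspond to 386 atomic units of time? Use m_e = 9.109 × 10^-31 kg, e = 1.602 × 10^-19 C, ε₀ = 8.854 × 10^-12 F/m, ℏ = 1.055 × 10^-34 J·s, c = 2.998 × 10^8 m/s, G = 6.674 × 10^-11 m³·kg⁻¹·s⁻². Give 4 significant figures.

atomic unit of time: τ_au = (4πε₀)²ℏ³/(m_e e⁴) = 2.423 × 10^-17 s
Planck time: t_P = √(ℏG/c⁵) = 5.392 × 10^-44 s
386 × 2.423 × 10^-17 / 5.392 × 10^-44 = 1.735 × 10^29

1.735 × 10^29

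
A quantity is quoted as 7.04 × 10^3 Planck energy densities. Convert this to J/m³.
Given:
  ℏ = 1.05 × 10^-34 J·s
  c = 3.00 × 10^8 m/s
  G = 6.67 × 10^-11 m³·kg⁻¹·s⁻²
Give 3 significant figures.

One Planck energy density: u_P = c⁷/(ℏG²) = 4.68 × 10^113 J/m³.
7.04 × 10^3 × 4.68 × 10^113 J/m³ = 3.30 × 10^117 J/m³

3.30 × 10^117 J/m³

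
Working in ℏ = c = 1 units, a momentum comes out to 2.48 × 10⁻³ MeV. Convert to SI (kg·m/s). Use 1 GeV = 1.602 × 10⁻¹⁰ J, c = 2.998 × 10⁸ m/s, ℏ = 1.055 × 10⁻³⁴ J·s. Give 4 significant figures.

1.325 × 10⁻²⁴ kg·m/s

Momentum is [E]/c; divide by c.
1 GeV → 1/c × (1 GeV in J) = 5.344 × 10⁻¹⁹ kg·m/s.
Convert the energy scale: 2.48 × 10⁻³ MeV = 2.48 × 10⁻⁶ GeV.
Result: 2.48 × 10⁻⁶ × 5.344 × 10⁻¹⁹ = 1.325 × 10⁻²⁴ kg·m/s.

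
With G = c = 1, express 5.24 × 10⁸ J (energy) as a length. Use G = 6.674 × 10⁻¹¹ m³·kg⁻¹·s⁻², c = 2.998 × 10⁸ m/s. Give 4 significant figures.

4.329 × 10⁻³⁶ m

Energy → length via G/c⁴.
5.24 × 10⁸ J × (G/c⁴) = 4.329 × 10⁻³⁶ m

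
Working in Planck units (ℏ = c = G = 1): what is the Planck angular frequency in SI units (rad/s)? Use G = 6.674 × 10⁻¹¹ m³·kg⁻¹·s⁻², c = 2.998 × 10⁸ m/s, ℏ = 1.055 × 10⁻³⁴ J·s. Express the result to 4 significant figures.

1.855 × 10⁴³ rad/s

From ℏ = c = G = 1 the angular frequency scale is ω_P = √(c⁵/(ℏG)).
  = √(3.440 × 10⁸⁶)
  = 1.855 × 10⁴³ rad/s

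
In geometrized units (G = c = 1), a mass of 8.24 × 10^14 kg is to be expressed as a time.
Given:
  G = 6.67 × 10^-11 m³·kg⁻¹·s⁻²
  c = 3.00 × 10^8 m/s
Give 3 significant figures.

Mass → time via G/c³.
8.24 × 10^14 kg × (G/c³) = 2.04 × 10^-21 s

2.04 × 10^-21 s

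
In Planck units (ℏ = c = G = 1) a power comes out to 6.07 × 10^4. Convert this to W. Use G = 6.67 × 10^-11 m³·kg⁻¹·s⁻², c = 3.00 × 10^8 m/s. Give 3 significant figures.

One Planck power: P_P = c⁵/G = 3.64 × 10^52 W.
6.07 × 10^4 × 3.64 × 10^52 W = 2.21 × 10^57 W

2.21 × 10^57 W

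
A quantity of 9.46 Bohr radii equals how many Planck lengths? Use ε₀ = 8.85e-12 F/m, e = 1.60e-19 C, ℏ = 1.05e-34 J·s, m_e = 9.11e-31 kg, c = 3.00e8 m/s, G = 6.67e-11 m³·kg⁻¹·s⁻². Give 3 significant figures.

3.09e25

Bohr radius: a₀ = 4πε₀ℏ²/(m_e e²) = 5.26e-11 m
Planck length: ℓ_P = √(ℏG/c³) = 1.61e-35 m
9.46 × 5.26e-11 / 1.61e-35 = 3.09e25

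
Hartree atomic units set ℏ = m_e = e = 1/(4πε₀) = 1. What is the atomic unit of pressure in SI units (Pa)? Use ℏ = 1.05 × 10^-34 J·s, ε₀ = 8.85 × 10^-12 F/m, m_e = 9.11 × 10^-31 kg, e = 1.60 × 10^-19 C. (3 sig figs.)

Dimensional analysis gives P_au = E_h/a₀³ = m_e⁴e¹⁰/((4πε₀)⁵ℏ⁸).
E_h = 4.38 × 10^-18 J
a₀ = 5.26 × 10^-11 m
E_h/a₀³ = 3.01 × 10^13 Pa

3.01 × 10^13 Pa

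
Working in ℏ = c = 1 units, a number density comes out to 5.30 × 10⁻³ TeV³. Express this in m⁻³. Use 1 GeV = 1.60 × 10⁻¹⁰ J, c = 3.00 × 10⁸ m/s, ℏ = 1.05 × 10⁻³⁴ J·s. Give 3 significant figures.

Number density is [L]⁻³ = [E]³/(ℏc)³.
1 GeV³ → 1/(ℏc)³ × (1 GeV in J)³ = 1.31 × 10⁴⁷ m⁻³.
Convert the energy scale: 5.30 × 10⁻³ TeV³ = 5.30 × 10⁶ GeV³.
Result: 5.30 × 10⁶ × 1.31 × 10⁴⁷ = 6.95 × 10⁵³ m⁻³.

6.95 × 10⁵³ m⁻³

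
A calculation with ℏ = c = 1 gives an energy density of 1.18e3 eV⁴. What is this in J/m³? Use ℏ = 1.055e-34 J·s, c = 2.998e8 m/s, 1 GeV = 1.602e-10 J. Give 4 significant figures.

2.456e4 J/m³

[E]/[L]³ = [E]⁴/(ℏc)³; restore (ℏc)⁻³.
1 GeV⁴ → 1/(ℏc)³ × (1 GeV in J)⁴ = 2.082e37 J/m³.
Convert the energy scale: 1.18e3 eV⁴ = 1.18e-33 GeV⁴.
Result: 1.18e-33 × 2.082e37 = 2.456e4 J/m³.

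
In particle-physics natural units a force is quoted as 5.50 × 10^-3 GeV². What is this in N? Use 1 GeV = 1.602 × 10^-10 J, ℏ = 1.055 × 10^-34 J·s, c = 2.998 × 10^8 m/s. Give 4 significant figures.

Force is [E]/[L] = [E]²/(ℏc); restore (ℏc)⁻¹.
1 GeV² → 1/(ℏc) × (1 GeV in J)² = 8.114 × 10^5 N.
Result: 5.50 × 10^-3 × 8.114 × 10^5 = 4.463 × 10^3 N.

4.463 × 10^3 N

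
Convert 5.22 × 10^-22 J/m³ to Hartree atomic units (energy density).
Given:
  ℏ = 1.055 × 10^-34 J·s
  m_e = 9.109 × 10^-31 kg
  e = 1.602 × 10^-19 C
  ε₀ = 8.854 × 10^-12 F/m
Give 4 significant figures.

1.782 × 10^-35

atomic unit of energy density: u_au = E_h/a₀³ = m_e⁴e¹⁰/((4πε₀)⁵ℏ⁸) = 2.929 × 10^13 J/m³.
5.22 × 10^-22 / 2.929 × 10^13 = 1.782 × 10^-35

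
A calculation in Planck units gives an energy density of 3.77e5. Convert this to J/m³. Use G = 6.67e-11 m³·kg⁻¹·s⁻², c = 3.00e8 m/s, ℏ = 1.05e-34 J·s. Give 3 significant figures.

1.77e119 J/m³

One Planck energy density: u_P = c⁷/(ℏG²) = 4.68e113 J/m³.
3.77e5 × 4.68e113 J/m³ = 1.77e119 J/m³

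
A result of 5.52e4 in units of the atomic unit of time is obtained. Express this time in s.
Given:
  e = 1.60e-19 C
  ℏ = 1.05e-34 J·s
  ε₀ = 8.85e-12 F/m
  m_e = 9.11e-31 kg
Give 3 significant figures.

One atomic unit of time: τ_au = (4πε₀)²ℏ³/(m_e e⁴) = 2.40e-17 s.
5.52e4 × 2.40e-17 s = 1.32e-12 s

1.32e-12 s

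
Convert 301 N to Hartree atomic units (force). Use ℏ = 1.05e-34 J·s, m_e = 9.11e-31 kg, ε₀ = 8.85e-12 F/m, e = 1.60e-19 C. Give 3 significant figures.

3.61e9

atomic unit of force: F_au = E_h/a₀ = m_e²e⁶/((4πε₀)³ℏ⁴) = 8.33e-8 N.
301 / 8.33e-8 = 3.61e9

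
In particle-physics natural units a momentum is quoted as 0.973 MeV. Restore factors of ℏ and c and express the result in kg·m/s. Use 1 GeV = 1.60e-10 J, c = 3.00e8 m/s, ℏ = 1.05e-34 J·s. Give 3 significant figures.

5.19e-22 kg·m/s

Momentum is [E]/c; divide by c.
1 GeV → 1/c × (1 GeV in J) = 5.33e-19 kg·m/s.
Convert the energy scale: 0.973 MeV = 9.73e-4 GeV.
Result: 9.73e-4 × 5.33e-19 = 5.19e-22 kg·m/s.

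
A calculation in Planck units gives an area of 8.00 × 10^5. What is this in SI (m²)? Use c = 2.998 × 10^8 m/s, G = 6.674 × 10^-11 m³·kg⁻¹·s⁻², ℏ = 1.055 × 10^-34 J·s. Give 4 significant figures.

One Planck area: A_P = ℏG/c³ = 2.613 × 10^-70 m².
8.00 × 10^5 × 2.613 × 10^-70 m² = 2.090 × 10^-64 m²

2.090 × 10^-64 m²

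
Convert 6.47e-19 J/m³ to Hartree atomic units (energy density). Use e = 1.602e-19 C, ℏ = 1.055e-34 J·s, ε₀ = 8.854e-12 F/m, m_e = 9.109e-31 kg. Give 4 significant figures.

2.209e-32

atomic unit of energy density: u_au = E_h/a₀³ = m_e⁴e¹⁰/((4πε₀)⁵ℏ⁸) = 2.929e13 J/m³.
6.47e-19 / 2.929e13 = 2.209e-32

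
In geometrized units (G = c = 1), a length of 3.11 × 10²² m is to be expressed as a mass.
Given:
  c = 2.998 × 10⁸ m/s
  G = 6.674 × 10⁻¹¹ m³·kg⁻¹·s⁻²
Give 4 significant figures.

Length → mass via c²/G.
3.11 × 10²² m × (c²/G) = 4.188 × 10⁴⁹ kg

4.188 × 10⁴⁹ kg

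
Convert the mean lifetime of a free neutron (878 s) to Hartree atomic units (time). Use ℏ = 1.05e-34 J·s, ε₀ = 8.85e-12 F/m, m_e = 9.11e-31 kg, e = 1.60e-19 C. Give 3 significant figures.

atomic unit of time: τ_au = (4πε₀)²ℏ³/(m_e e⁴) = 2.40e-17 s.
878 / 2.40e-17 = 3.66e19

3.66e19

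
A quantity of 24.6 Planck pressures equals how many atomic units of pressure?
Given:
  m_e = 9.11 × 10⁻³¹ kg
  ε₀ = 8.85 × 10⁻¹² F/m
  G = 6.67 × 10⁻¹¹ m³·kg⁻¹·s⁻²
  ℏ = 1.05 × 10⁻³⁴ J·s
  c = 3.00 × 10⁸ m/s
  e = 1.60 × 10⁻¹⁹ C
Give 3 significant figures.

Planck pressure: p_P = c⁷/(ℏG²) = 4.68 × 10¹¹³ Pa
atomic unit of pressure: P_au = E_h/a₀³ = m_e⁴e¹⁰/((4πε₀)⁵ℏ⁸) = 3.01 × 10¹³ Pa
24.6 × 4.68 × 10¹¹³ / 3.01 × 10¹³ = 3.82 × 10¹⁰¹

3.82 × 10¹⁰¹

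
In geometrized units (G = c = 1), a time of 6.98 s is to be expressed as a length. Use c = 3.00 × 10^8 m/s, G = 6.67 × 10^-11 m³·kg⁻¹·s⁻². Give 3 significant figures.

2.09 × 10^9 m

Time → length via c.
6.98 s × (c) = 2.09 × 10^9 m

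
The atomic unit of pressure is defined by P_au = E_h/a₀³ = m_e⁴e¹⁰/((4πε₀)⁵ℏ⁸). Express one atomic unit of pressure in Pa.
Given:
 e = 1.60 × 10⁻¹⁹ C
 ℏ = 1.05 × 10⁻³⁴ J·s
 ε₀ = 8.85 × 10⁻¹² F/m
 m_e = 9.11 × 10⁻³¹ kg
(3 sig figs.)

P_au = E_h/a₀³ = m_e⁴e¹⁰/((4πε₀)⁵ℏ⁸)
E_h = 4.38 × 10⁻¹⁸ J
a₀ = 5.26 × 10⁻¹¹ m
E_h/a₀³ = 3.01 × 10¹³ Pa

3.01 × 10¹³ Pa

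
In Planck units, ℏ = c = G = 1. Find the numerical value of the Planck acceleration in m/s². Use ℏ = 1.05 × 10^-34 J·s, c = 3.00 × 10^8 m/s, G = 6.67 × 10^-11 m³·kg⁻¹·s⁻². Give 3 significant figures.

5.59 × 10^51 m/s²

The unique combination of the constants set to 1 with dimensions of acceleration is a_P = √(c⁷/(ℏG)).
  = √(3.12 × 10^103)
  = 5.59 × 10^51 m/s²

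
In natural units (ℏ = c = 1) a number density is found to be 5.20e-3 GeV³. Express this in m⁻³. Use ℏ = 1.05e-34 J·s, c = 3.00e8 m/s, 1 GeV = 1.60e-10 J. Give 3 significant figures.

6.81e44 m⁻³

Number density is [L]⁻³ = [E]³/(ℏc)³.
1 GeV³ → 1/(ℏc)³ × (1 GeV in J)³ = 1.31e47 m⁻³.
Result: 5.20e-3 × 1.31e47 = 6.81e44 m⁻³.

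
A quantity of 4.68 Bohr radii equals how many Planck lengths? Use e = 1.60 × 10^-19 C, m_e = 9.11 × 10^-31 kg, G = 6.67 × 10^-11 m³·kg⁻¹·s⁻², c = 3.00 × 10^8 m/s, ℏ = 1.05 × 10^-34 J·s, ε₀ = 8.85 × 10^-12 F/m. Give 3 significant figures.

1.53 × 10^25

Bohr radius: a₀ = 4πε₀ℏ²/(m_e e²) = 5.26 × 10^-11 m
Planck length: ℓ_P = √(ℏG/c³) = 1.61 × 10^-35 m
4.68 × 5.26 × 10^-11 / 1.61 × 10^-35 = 1.53 × 10^25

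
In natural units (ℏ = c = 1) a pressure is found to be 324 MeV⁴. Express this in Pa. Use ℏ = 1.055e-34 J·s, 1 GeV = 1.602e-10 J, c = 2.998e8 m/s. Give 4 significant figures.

6.744e27 Pa

Pressure is [E]/[L]³ = [E]⁴/(ℏc)³.
1 GeV⁴ → 1/(ℏc)³ × (1 GeV in J)⁴ = 2.082e37 Pa.
Convert the energy scale: 324 MeV⁴ = 3.24e-10 GeV⁴.
Result: 3.24e-10 × 2.082e37 = 6.744e27 Pa.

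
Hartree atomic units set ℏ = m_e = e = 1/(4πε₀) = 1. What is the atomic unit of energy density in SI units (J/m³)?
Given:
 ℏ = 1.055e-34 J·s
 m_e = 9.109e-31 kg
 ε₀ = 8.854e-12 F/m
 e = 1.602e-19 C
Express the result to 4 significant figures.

From ℏ = m_e = e = 1/(4πε₀) = 1 the energy density scale is u_au = E_h/a₀³ = m_e⁴e¹⁰/((4πε₀)⁵ℏ⁸).
E_h = 4.354e-18 J
a₀ = 5.297e-11 m
E_h/a₀³ = 2.929e13 J/m³

2.929e13 J/m³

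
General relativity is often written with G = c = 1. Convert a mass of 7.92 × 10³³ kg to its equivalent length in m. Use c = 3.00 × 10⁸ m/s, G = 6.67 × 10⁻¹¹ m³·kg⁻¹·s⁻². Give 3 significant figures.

5.87 × 10⁶ m

In G = c = 1 units mass has dimensions of length; the conversion factor is G/c².
7.92 × 10³³ kg × (G/c²) = 5.87 × 10⁶ m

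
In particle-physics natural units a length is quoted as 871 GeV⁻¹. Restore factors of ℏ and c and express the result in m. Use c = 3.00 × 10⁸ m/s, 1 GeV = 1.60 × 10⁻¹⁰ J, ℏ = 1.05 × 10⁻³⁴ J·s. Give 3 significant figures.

A length is [E]⁻¹ in ℏ=c=1; restore one factor of ℏc.
1 GeV⁻¹ → ℏc × (1 GeV in J)⁻¹ = 1.97 × 10⁻¹⁶ m.
Result: 871 × 1.97 × 10⁻¹⁶ = 1.71 × 10⁻¹³ m.

1.71 × 10⁻¹³ m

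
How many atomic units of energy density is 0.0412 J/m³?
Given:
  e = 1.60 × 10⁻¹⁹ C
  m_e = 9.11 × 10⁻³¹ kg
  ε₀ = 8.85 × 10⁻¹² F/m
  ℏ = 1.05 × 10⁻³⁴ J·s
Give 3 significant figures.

atomic unit of energy density: u_au = E_h/a₀³ = m_e⁴e¹⁰/((4πε₀)⁵ℏ⁸) = 3.01 × 10¹³ J/m³.
0.0412 / 3.01 × 10¹³ = 1.37 × 10⁻¹⁵

1.37 × 10⁻¹⁵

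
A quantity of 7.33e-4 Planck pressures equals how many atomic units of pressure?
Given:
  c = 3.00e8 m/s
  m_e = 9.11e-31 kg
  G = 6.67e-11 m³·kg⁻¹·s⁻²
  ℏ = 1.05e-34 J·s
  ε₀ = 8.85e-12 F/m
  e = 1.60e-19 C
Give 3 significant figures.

1.14e97

Planck pressure: p_P = c⁷/(ℏG²) = 4.68e113 Pa
atomic unit of pressure: P_au = E_h/a₀³ = m_e⁴e¹⁰/((4πε₀)⁵ℏ⁸) = 3.01e13 Pa
7.33e-4 × 4.68e113 / 3.01e13 = 1.14e97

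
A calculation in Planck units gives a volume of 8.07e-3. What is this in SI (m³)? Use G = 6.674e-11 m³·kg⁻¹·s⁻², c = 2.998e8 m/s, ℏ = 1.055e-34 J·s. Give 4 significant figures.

3.409e-107 m³

One Planck volume: V_P = (ℏG/c³)^(3/2) = 4.224e-105 m³.
8.07e-3 × 4.224e-105 m³ = 3.409e-107 m³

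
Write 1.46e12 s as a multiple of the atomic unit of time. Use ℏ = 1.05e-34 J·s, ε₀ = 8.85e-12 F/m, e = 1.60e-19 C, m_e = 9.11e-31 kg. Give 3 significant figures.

atomic unit of time: τ_au = (4πε₀)²ℏ³/(m_e e⁴) = 2.40e-17 s.
1.46e12 / 2.40e-17 = 6.09e28

6.09e28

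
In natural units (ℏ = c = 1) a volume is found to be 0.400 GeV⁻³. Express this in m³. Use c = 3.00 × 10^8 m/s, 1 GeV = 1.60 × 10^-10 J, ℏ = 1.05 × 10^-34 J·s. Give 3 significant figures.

3.05 × 10^-48 m³

Volume is [L]³ = [E]⁻³·(ℏc)³.
1 GeV⁻³ → (ℏc)³ × (1 GeV in J)⁻³ = 7.63 × 10^-48 m³.
Result: 0.400 × 7.63 × 10^-48 = 3.05 × 10^-48 m³.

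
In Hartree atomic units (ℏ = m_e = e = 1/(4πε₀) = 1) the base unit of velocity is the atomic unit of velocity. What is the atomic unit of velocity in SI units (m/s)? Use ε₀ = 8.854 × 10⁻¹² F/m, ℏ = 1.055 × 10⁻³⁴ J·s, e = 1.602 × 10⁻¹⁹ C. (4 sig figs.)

v_au = e²/(4πε₀ℏ)
  = 2.566 × 10⁻³⁸ / 1.174 × 10⁻⁴⁴
  = 2.186 × 10⁶ m/s

2.186 × 10⁶ m/s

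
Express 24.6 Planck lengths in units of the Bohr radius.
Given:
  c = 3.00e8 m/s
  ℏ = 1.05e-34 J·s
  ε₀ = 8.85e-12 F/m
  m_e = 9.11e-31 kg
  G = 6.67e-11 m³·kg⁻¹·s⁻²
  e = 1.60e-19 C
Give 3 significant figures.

7.54e-24

Planck length: ℓ_P = √(ℏG/c³) = 1.61e-35 m
Bohr radius: a₀ = 4πε₀ℏ²/(m_e e²) = 5.26e-11 m
24.6 × 1.61e-35 / 5.26e-11 = 7.54e-24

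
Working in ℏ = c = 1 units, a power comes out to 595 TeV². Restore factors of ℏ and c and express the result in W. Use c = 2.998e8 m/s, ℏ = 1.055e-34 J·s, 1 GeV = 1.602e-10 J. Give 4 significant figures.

Power is [E]/[T] = [E]²/ℏ.
1 GeV² → 1/ℏ × (1 GeV in J)² = 2.433e14 W.
Convert the energy scale: 595 TeV² = 5.95e8 GeV².
Result: 5.95e8 × 2.433e14 = 1.447e23 W.

1.447e23 W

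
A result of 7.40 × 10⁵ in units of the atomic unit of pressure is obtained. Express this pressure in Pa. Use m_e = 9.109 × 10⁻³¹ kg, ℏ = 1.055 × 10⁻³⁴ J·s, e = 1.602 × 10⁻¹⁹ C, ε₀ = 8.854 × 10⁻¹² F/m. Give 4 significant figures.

2.168 × 10¹⁹ Pa

One atomic unit of pressure: P_au = E_h/a₀³ = m_e⁴e¹⁰/((4πε₀)⁵ℏ⁸) = 2.929 × 10¹³ Pa.
7.40 × 10⁵ × 2.929 × 10¹³ Pa = 2.168 × 10¹⁹ Pa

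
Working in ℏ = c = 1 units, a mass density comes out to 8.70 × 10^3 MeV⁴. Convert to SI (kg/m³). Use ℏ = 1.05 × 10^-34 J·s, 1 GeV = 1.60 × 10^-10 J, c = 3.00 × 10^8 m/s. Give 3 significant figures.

Mass density is [E]/(c²[L]³) = [E]⁴/(ℏ³c⁵).
1 GeV⁴ → 1/(ℏ³c⁵) × (1 GeV in J)⁴ = 2.33 × 10^20 kg/m³.
Convert the energy scale: 8.70 × 10^3 MeV⁴ = 8.70 × 10^-9 GeV⁴.
Result: 8.70 × 10^-9 × 2.33 × 10^20 = 2.03 × 10^12 kg/m³.

2.03 × 10^12 kg/m³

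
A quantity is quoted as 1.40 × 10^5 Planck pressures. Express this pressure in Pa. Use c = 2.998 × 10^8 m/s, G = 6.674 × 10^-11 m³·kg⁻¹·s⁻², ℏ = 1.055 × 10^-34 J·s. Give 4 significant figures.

One Planck pressure: p_P = c⁷/(ℏG²) = 4.632 × 10^113 Pa.
1.40 × 10^5 × 4.632 × 10^113 Pa = 6.485 × 10^118 Pa

6.485 × 10^118 Pa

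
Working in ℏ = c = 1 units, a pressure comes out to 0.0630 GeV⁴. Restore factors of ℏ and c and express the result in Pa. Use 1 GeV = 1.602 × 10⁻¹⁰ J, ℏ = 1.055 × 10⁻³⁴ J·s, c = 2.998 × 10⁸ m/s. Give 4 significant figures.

1.311 × 10³⁶ Pa

Pressure is [E]/[L]³ = [E]⁴/(ℏc)³.
1 GeV⁴ → 1/(ℏc)³ × (1 GeV in J)⁴ = 2.082 × 10³⁷ Pa.
Result: 0.0630 × 2.082 × 10³⁷ = 1.311 × 10³⁶ Pa.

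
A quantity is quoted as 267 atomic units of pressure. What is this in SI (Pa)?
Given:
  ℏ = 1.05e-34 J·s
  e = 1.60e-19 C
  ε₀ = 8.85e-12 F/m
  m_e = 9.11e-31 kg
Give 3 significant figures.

One atomic unit of pressure: P_au = E_h/a₀³ = m_e⁴e¹⁰/((4πε₀)⁵ℏ⁸) = 3.01e13 Pa.
267 × 3.01e13 Pa = 8.04e15 Pa

8.04e15 Pa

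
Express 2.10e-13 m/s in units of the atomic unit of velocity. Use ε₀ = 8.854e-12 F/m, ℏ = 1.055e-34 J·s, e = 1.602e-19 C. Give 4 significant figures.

atomic unit of velocity: v_au = e²/(4πε₀ℏ) = 2.186e6 m/s.
2.10e-13 / 2.186e6 = 9.605e-20

9.605e-20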